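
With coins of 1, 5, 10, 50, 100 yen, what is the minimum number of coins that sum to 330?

330 − 3×100→30 − 3×10→0
Total coins = 3 + 3 = 6

6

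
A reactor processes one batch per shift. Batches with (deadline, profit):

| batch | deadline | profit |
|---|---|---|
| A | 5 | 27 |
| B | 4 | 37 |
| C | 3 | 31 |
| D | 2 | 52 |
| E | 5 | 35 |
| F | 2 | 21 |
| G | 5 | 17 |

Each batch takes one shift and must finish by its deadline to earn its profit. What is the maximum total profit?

By profit: D(d2,52), B(d4,37), E(d5,35), C(d3,31), A(d5,27), F(d2,21), G(d5,17)
D→slot 2; B→slot 4; E→slot 5; C→slot 3; A→slot 1; F skipped; G skipped.
Profit = 27 + 52 + 31 + 37 + 35 = 182

182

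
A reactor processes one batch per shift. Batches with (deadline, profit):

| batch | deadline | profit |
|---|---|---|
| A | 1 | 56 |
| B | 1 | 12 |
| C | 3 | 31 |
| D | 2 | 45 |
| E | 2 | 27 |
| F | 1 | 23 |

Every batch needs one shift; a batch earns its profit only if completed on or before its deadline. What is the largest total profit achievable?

132

Take jobs in profit order; each goes to the latest open slot no later than its deadline.
Profit order: A=56 D=45 C=31 E=27 F=23 B=12
Assign: A→slot 1, D→slot 2, C→slot 3, E skipped, F skipped, B skipped.
Slots: [1:A] [2:D] [3:C]
Profit = 56 + 45 + 31 = 132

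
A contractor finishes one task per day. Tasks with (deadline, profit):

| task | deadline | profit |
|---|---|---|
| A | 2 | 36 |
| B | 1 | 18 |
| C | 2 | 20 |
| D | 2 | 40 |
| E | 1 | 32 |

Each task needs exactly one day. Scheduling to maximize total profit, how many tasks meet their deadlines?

2

Take jobs in profit order; each goes to the latest open slot no later than its deadline.
Profit order: D=40 A=36 E=32 C=20 B=18
Assign: D→slot 2, A→slot 1, E skipped, C skipped, B skipped.
Slots: [1:A] [2:D]
2 of 5 scheduled.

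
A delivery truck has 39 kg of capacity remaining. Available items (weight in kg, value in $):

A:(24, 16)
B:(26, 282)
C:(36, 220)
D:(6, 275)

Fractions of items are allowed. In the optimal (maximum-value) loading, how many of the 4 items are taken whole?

Sort by value per unit weight and fill in that order.
Order: D (275/6=45.83) > B (282/26=10.85) > C (220/36=6.11) > A (16/24=0.67)
Fill: take D (6 @ 275) → take B (26 @ 282) → take 7/36 of C → 42.78; 39/39 used.
2 item(s) taken whole; one partial (take 7/36 of C).

2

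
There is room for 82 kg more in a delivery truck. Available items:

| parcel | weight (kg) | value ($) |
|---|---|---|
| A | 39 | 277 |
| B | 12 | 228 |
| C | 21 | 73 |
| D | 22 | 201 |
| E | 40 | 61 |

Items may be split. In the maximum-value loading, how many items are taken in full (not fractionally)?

Sort by value per unit weight and fill in that order.
Ratios (sorted): B 19.00, D 9.14, A 7.10, C 3.48, E 1.52
take B (12 @ 228); take D (22 @ 201); take A (39 @ 277); take 9/21 of C → 31.29. Capacity used 82/82.
3 item(s) taken whole; one partial (take 9/21 of C).

3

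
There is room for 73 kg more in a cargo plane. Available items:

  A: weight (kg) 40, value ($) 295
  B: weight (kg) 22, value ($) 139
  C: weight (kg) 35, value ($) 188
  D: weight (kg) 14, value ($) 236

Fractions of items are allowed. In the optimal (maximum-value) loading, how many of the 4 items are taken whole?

Sort by value per unit weight and fill in that order.
Order: D (236/14=16.86) > A (295/40=7.38) > B (139/22=6.32) > C (188/35=5.37)
Fill: take D (14 @ 236) → take A (40 @ 295) → take 19/22 of B → 120.05; 73/73 used.
2 item(s) taken whole; one partial (take 19/22 of B).

2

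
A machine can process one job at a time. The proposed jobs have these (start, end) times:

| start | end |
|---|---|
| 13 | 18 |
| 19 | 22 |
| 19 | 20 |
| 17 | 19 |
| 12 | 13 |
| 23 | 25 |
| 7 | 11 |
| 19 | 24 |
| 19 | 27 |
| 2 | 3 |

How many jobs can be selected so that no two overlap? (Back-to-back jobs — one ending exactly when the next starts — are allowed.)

6

Order by finish time; keep every interval that doesn't clash with the previous kept one.
By end time: (2,3), (7,11), (12,13), (13,18), (17,19), (19,20), (19,22), (19,24), (23,25), (19,27).
Pick (2,3); next start ≥ 3 → (7,11); next start ≥ 11 → (12,13); next start ≥ 13 → (13,18); next start ≥ 18 → (19,20); next start ≥ 20 → (23,25).
Selected 6 jobs.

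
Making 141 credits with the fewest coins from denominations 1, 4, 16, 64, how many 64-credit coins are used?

2

Use the largest denomination that fits, subtract, and repeat.
141 − 2×64→13 − 3×4→1 − 1×1→0
Count of 64: 2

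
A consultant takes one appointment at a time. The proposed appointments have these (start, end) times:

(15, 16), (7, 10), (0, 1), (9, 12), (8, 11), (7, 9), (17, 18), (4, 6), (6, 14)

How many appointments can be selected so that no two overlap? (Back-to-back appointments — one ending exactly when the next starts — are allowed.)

By end time: (0,1), (4,6), (7,9), (7,10), (8,11), (9,12), (6,14), (15,16), (17,18).
Pick (0,1); next start ≥ 1 → (4,6); next start ≥ 6 → (7,9); next start ≥ 9 → (9,12); next start ≥ 12 → (15,16); next start ≥ 16 → (17,18).
Selected 6 appointments.

6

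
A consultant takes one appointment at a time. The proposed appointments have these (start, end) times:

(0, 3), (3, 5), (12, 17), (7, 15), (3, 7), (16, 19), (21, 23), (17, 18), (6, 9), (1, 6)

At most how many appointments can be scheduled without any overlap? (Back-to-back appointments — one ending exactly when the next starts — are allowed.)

Sort by end time and greedily take each interval whose start is ≥ the last chosen end.
By end time: (0,3), (3,5), (1,6), (3,7), (6,9), (7,15), (12,17), (17,18), (16,19), (21,23).
Pick (0,3); next start ≥ 3 → (3,5); next start ≥ 5 → (6,9); next start ≥ 9 → (12,17); next start ≥ 17 → (17,18); next start ≥ 18 → (21,23).
Selected 6 appointments.

6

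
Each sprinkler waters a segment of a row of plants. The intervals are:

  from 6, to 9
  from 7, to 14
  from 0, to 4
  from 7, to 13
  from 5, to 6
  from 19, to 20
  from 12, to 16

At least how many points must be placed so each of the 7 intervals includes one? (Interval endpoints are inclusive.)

Process intervals by earliest right end; each time one isn't hit yet, stab at its right endpoint.
By right end: [0,4]  [5,6]  [6,9]  [7,13]  [7,14]  [12,16]  [19,20]
[0,4] uncovered → point at 4; [5,6] uncovered → point at 6; [7,13] uncovered → point at 13; [19,20] uncovered → point at 20.
Points: 4, 6, 13, 20 (4 total).

4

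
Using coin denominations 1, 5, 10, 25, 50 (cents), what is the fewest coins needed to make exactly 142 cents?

7

142 = 2×50 + 1×25 + 1×10 + 1×5 + 2×1
Total coins = 2 + 1 + 1 + 1 + 2 = 7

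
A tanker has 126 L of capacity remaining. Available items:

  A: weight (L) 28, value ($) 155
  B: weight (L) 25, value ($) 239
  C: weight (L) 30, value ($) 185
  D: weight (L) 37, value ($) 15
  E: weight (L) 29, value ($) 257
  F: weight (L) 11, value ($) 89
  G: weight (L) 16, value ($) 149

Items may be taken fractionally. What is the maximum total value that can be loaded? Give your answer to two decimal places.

Order: B (239/25=9.56) > G (149/16=9.31) > E (257/29=8.86) > F (89/11=8.09) > C (185/30=6.17) > A (155/28=5.54) > D (15/37=0.41)
Fill: take B (25 @ 239) → take G (16 @ 149) → take E (29 @ 257) → take F (11 @ 89) → take C (30 @ 185) → take 15/28 of A → 83.04; 126/126 used.
Total value = 1002.04

1002.04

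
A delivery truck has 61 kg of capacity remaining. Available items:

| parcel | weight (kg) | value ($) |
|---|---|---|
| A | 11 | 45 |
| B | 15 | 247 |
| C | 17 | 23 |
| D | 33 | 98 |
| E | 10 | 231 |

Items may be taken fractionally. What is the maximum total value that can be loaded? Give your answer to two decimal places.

Greedy by value/weight ratio, highest first.
Ratios (sorted): E 23.10, B 16.47, A 4.09, D 2.97, C 1.35
take E (10 @ 231); take B (15 @ 247); take A (11 @ 45); take 25/33 of D → 74.24. Capacity used 61/61.
Total value = 597.24

597.24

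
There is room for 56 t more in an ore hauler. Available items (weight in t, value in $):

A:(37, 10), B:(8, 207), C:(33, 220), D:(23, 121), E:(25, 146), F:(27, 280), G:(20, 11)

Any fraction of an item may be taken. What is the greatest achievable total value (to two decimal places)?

Order: B (207/8=25.88) > F (280/27=10.37) > C (220/33=6.67) > E (146/25=5.84) > D (121/23=5.26) > G (11/20=0.55) > A (10/37=0.27)
Fill: take B (8 @ 207) → take F (27 @ 280) → take 21/33 of C → 140.00; 56/56 used.
Total value = 627.00

627.00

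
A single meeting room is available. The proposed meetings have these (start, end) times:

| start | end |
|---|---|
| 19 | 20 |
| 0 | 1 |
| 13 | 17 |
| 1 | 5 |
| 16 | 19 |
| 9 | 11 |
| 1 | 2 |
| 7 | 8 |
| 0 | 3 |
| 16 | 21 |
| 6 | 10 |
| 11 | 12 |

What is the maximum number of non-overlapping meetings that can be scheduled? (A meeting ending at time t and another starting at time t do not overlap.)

7

Sort by end time and greedily take each interval whose start is ≥ the last chosen end.
By end time: (0,1), (1,2), (0,3), (1,5), (7,8), (6,10), (9,11), (11,12), (13,17), (16,19), (19,20), (16,21).
Pick (0,1); next start ≥ 1 → (1,2); next start ≥ 2 → (7,8); next start ≥ 8 → (9,11); next start ≥ 11 → (11,12); next start ≥ 12 → (13,17); next start ≥ 17 → (19,20).
Selected 7 meetings.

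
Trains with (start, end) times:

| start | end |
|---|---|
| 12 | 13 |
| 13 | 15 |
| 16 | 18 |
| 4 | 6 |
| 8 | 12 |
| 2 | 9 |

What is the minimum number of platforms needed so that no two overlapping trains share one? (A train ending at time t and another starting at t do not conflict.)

starts: [2, 4, 8, 12, 13, 16]
ends:   [6, 9, 12, 13, 15, 18]
s2→1 s4→2  — peak 2.

2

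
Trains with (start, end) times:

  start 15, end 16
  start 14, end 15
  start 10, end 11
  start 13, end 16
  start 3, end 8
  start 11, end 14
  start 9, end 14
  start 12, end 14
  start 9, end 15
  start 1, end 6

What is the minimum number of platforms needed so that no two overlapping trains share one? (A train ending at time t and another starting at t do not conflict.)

5

Count concurrent intervals with a sweep; the peak is the room count.
Events (time:±→running): 1:+→1 3:+→2 6:-→1 8:-→0 9:+→1 9:+→2 10:+→3 11:-→2 11:+→3 12:+→4 13:+→5 … peak 5.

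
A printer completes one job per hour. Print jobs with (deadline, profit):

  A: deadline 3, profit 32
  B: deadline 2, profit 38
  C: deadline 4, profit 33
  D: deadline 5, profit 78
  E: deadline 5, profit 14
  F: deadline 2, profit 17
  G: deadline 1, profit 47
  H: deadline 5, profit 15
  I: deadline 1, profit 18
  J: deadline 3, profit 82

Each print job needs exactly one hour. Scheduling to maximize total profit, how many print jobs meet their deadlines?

5

Take jobs in profit order; each goes to the latest open slot no later than its deadline.
By profit: J(d3,82), D(d5,78), G(d1,47), B(d2,38), C(d4,33), A(d3,32), I(d1,18), F(d2,17), H(d5,15), E(d5,14)
J→slot 3; D→slot 5; G→slot 1; B→slot 2; C→slot 4; A skipped; I skipped; F skipped; H skipped; E skipped.
5 of 10 scheduled.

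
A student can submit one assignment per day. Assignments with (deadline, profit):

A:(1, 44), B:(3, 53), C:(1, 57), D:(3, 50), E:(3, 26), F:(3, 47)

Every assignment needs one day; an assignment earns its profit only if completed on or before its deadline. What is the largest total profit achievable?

Take jobs in profit order; each goes to the latest open slot no later than its deadline.
Profit order: C=57 B=53 D=50 F=47 A=44 E=26
Assign: C→slot 1, B→slot 3, D→slot 2, F skipped, A skipped, E skipped.
Slots: [1:C] [2:D] [3:B]
Profit = 57 + 50 + 53 = 160

160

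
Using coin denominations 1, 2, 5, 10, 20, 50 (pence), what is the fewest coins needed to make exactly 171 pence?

5

Use the largest denomination that fits, subtract, and repeat.
171 − 3×50→21 − 1×20→1 − 1×1→0
Total coins = 3 + 1 + 1 = 5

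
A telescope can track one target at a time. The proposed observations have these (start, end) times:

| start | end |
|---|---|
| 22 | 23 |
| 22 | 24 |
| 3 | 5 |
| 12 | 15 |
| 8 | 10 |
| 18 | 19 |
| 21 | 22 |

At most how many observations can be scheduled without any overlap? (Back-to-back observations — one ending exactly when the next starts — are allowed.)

By end time: (3,5), (8,10), (12,15), (18,19), (21,22), (22,23), (22,24).
Pick (3,5); next start ≥ 5 → (8,10); next start ≥ 10 → (12,15); next start ≥ 15 → (18,19); next start ≥ 19 → (21,22); next start ≥ 22 → (22,23).
Selected 6 observations.

6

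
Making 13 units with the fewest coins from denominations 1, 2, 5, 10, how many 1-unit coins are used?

Use the largest denomination that fits, subtract, and repeat.
13 − 1×10→3 − 1×2→1 − 1×1→0
Count of 1: 1

1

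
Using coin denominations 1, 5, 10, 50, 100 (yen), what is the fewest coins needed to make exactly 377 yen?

377 = 3×100 + 1×50 + 2×10 + 1×5 + 2×1
Total coins = 3 + 1 + 2 + 1 + 2 = 9

9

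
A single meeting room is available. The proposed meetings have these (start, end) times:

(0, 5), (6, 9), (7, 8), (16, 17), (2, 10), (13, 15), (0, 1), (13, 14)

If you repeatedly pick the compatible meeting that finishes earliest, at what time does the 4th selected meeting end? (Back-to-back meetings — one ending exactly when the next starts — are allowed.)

17

Greedy by earliest finish: after sorting by end time, pick each interval compatible with the last pick.
By end time: (0,1), (0,5), (7,8), (6,9), (2,10), (13,14), (13,15), (16,17).
Pick (0,1); next start ≥ 1 → (7,8); next start ≥ 8 → (13,14); next start ≥ 14 → (16,17).
Selected: (0,1) (7,8) (13,14) (16,17)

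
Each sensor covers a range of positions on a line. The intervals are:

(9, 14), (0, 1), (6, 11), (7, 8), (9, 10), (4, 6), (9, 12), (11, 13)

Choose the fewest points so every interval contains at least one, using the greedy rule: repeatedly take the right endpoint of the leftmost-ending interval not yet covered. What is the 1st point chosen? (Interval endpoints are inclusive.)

1

Sort by right endpoint; whenever an interval is uncovered, place a point at its right end.
By right end: [0,1]  [4,6]  [7,8]  [9,10]  [6,11]  [9,12]  [11,13]  [9,14]
[0,1] uncovered → point at 1; [4,6] uncovered → point at 6; [7,8] uncovered → point at 8; [9,10] uncovered → point at 10; [11,13] uncovered → point at 13.
Points: 1, 6, 8, 10, 13 (5 total).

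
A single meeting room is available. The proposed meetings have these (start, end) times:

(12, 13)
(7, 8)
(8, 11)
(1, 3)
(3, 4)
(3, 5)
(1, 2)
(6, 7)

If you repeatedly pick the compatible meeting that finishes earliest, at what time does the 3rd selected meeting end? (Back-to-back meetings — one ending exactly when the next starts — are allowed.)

Order by finish time; keep every interval that doesn't clash with the previous kept one.
Sorted by end: (1,2)  (1,3)  (3,4)  (3,5)  (6,7)  (7,8)  (8,11)  (12,13)
take (1,2); skip (1,3); take (3,4); take (6,7); take (7,8); take (8,11); take (12,13).
Selected: (1,2) (3,4) (6,7) (7,8) (8,11) (12,13)

7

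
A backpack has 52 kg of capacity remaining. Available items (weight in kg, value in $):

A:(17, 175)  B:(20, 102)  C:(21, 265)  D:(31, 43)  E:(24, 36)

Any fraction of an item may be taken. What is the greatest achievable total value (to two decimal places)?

Ratios (sorted): C 12.62, A 10.29, B 5.10, E 1.50, D 1.39
take C (21 @ 265); take A (17 @ 175); take 14/20 of B → 71.40. Capacity used 52/52.
Total value = 511.40

511.40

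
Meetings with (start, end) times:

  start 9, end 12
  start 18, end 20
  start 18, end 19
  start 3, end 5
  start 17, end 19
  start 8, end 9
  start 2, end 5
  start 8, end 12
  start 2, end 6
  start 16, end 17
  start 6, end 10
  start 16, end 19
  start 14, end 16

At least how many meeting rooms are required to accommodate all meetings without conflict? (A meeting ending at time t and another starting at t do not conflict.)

4

Count concurrent intervals with a sweep; the peak is the room count.
starts: [2, 2, 3, 6, 8, 8, 9, 14, 16, 16, 17, 18, 18]
ends:   [5, 5, 6, 9, 10, 12, 12, 16, 17, 19, 19, 19, 20]
s2→1 s2→2 s3→3 e5→2 e5→1 e6→0 s6→1 s8→2 s8→3 e9→2 s9→3 e10→2 e12→1 e12→0 s14→1 e16→0 s16→1 s16→2 e17→1 s17→2 s18→3 s18→4  — peak 4.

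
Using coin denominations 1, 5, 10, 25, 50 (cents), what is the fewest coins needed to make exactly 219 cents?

10

Greedy: take as many of the largest coin as possible, then repeat with the remainder.
219 = 4×50 + 1×10 + 1×5 + 4×1
Total coins = 4 + 1 + 1 + 4 = 10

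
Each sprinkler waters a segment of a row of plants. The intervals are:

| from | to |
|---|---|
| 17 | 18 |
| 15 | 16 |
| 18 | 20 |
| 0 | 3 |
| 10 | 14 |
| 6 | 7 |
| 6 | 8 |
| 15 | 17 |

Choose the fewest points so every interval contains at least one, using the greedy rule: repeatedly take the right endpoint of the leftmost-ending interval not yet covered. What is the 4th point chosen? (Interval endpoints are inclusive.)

16

Sort by right endpoint; whenever an interval is uncovered, place a point at its right end.
Sorted: [0,3] [6,7] [6,8] [10,14] [15,16] [15,17] [17,18] [18,20]
{[0,3]} hit by 3; {[6,7],[6,8]} hit by 7; {[10,14]} hit by 14; {[15,16],[15,17]} hit by 16; {[17,18],[18,20]} hit by 18.
Points: 3, 7, 14, 16, 18 (5 total).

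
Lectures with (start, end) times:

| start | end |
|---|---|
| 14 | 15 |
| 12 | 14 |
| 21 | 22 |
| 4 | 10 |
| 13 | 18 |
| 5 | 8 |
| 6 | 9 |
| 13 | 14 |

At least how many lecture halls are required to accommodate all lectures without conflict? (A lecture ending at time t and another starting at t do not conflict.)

3

Events (time:±→running): 4:+→1 5:+→2 6:+→3 … peak 3.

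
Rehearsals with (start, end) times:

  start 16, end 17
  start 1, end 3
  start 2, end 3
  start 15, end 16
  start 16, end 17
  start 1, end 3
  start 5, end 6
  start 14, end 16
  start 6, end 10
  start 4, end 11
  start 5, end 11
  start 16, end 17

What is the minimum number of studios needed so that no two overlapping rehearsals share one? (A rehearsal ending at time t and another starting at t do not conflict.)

The answer is the maximum number of intervals overlapping at any instant.
starts: [1, 1, 2, 4, 5, 5, 6, 14, 15, 16, 16, 16]
ends:   [3, 3, 3, 6, 10, 11, 11, 16, 16, 17, 17, 17]
s1→1 s1→2 s2→3  — peak 3.

3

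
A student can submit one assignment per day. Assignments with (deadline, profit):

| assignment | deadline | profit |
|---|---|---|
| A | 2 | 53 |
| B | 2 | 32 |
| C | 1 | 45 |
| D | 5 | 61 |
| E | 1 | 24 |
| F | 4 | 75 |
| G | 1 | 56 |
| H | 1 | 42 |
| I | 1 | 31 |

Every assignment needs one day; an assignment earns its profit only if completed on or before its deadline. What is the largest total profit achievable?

245

Sort by profit descending; place each in the latest free slot ≤ its deadline.
Profit order: F=75 D=61 G=56 A=53 C=45 H=42 B=32 I=31 E=24
Assign: F→slot 4, D→slot 5, G→slot 1, A→slot 2, C skipped, H skipped, B skipped, I skipped, E skipped.
Slots: [1:G] [2:A] [4:F] [5:D]
Profit = 56 + 53 + 75 + 61 = 245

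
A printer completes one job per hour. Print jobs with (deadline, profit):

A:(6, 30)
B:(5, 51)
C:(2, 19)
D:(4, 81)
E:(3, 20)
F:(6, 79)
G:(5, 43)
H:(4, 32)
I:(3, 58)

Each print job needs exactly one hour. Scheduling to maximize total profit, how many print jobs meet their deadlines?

Take jobs in profit order; each goes to the latest open slot no later than its deadline.
Profit order: D=81 F=79 I=58 B=51 G=43 H=32 A=30 E=20 C=19
Assign: D→slot 4, F→slot 6, I→slot 3, B→slot 5, G→slot 2, H→slot 1, A skipped, E skipped, C skipped.
Slots: [1:H] [2:G] [3:I] [4:D] [5:B] [6:F]
6 of 9 scheduled.

6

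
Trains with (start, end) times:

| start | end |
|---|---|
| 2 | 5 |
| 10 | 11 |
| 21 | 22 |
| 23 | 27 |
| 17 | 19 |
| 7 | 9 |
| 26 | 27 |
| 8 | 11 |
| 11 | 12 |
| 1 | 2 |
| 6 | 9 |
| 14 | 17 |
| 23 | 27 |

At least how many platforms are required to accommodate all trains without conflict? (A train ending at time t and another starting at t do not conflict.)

Count concurrent intervals with a sweep; the peak is the room count.
starts: [1, 2, 6, 7, 8, 10, 11, 14, 17, 21, 23, 23, 26]
ends:   [2, 5, 9, 9, 11, 11, 12, 17, 19, 22, 27, 27, 27]
s1→1 e2→0 s2→1 e5→0 s6→1 s7→2 s8→3  — peak 3.

3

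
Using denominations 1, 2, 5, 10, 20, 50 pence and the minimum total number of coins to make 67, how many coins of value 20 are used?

0

67 − 1×50→17 − 1×10→7 − 1×5→2 − 1×2→0
Count of 20: 0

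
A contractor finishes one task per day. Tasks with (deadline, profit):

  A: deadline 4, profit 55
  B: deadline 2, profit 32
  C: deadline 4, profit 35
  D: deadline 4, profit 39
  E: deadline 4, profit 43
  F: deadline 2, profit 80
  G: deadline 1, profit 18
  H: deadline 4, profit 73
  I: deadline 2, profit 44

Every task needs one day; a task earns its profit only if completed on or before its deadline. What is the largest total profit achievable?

Take jobs in profit order; each goes to the latest open slot no later than its deadline.
By profit: F(d2,80), H(d4,73), A(d4,55), I(d2,44), E(d4,43), D(d4,39), C(d4,35), B(d2,32), G(d1,18)
F→slot 2; H→slot 4; A→slot 3; I→slot 1; E skipped; D skipped; C skipped; B skipped; G skipped.
Profit = 44 + 80 + 55 + 73 = 252

252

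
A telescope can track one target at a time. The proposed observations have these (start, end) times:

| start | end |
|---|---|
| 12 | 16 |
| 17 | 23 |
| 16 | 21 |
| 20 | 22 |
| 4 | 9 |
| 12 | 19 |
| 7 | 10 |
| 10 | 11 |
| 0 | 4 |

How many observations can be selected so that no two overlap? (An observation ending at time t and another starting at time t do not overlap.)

Order by finish time; keep every interval that doesn't clash with the previous kept one.
By end time: (0,4), (4,9), (7,10), (10,11), (12,16), (12,19), (16,21), (20,22), (17,23).
Pick (0,4); next start ≥ 4 → (4,9); next start ≥ 9 → (10,11); next start ≥ 11 → (12,16); next start ≥ 16 → (16,21).
Selected 5 observations.

5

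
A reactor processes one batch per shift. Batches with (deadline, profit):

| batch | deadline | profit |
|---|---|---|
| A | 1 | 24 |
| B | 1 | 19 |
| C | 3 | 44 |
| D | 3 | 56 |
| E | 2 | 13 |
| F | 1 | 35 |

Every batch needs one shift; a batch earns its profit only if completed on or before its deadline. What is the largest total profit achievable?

135

Profit order: D=56 C=44 F=35 A=24 B=19 E=13
Assign: D→slot 3, C→slot 2, F→slot 1, A skipped, B skipped, E skipped.
Slots: [1:F] [2:C] [3:D]
Profit = 35 + 44 + 56 = 135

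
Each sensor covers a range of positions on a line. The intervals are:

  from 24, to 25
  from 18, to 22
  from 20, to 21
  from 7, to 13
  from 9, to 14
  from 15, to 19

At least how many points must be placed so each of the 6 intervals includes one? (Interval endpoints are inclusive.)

Sorted: [7,13] [9,14] [15,19] [20,21] [18,22] [24,25]
{[7,13],[9,14]} hit by 13; {[15,19]} hit by 19; {[20,21],[18,22]} hit by 21; {[24,25]} hit by 25.
Points: 13, 19, 21, 25 (4 total).

4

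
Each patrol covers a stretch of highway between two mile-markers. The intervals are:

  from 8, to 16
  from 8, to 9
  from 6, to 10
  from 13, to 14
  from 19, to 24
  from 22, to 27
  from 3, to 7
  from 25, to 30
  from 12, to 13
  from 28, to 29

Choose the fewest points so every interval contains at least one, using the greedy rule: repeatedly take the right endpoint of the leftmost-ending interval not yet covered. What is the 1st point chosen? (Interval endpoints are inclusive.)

7

By right end: [3,7]  [8,9]  [6,10]  [12,13]  [13,14]  [8,16]  [19,24]  [22,27]  [28,29]  [25,30]
[3,7] uncovered → point at 7; [8,9] uncovered → point at 9; [12,13] uncovered → point at 13; [19,24] uncovered → point at 24; [28,29] uncovered → point at 29.
Points: 7, 9, 13, 24, 29 (5 total).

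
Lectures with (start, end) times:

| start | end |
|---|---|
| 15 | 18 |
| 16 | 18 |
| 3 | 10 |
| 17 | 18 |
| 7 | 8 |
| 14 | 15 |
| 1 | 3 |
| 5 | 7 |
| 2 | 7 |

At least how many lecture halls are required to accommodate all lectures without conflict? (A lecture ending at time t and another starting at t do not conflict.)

3

Count concurrent intervals with a sweep; the peak is the room count.
starts: [1, 2, 3, 5, 7, 14, 15, 16, 17]
ends:   [3, 7, 7, 8, 10, 15, 18, 18, 18]
s1→1 s2→2 e3→1 s3→2 s5→3  — peak 3.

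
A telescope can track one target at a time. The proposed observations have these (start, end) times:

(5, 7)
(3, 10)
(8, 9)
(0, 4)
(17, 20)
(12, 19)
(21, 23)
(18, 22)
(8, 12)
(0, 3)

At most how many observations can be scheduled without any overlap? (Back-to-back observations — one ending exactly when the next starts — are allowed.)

Sort by end time and greedily take each interval whose start is ≥ the last chosen end.
By end time: (0,3), (0,4), (5,7), (8,9), (3,10), (8,12), (12,19), (17,20), (18,22), (21,23).
Pick (0,3); next start ≥ 3 → (5,7); next start ≥ 7 → (8,9); next start ≥ 9 → (12,19); next start ≥ 19 → (21,23).
Selected 5 observations.

5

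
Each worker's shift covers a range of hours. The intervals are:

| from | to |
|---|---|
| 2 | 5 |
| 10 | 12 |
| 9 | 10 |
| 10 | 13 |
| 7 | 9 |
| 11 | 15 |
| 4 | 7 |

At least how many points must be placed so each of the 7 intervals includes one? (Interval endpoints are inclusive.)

Process intervals by earliest right end; each time one isn't hit yet, stab at its right endpoint.
By right end: [2,5]  [4,7]  [7,9]  [9,10]  [10,12]  [10,13]  [11,15]
[2,5] uncovered → point at 5; [7,9] uncovered → point at 9; [10,12] uncovered → point at 12.
Points: 5, 9, 12 (3 total).

3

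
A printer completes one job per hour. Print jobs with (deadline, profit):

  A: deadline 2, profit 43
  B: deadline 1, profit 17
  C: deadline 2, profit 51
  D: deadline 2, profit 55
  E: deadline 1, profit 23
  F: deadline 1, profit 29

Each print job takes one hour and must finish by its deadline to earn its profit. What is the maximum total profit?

Sort by profit descending; place each in the latest free slot ≤ its deadline.
By profit: D(d2,55), C(d2,51), A(d2,43), F(d1,29), E(d1,23), B(d1,17)
D→slot 2; C→slot 1; A skipped; F skipped; E skipped; B skipped.
Profit = 51 + 55 = 106

106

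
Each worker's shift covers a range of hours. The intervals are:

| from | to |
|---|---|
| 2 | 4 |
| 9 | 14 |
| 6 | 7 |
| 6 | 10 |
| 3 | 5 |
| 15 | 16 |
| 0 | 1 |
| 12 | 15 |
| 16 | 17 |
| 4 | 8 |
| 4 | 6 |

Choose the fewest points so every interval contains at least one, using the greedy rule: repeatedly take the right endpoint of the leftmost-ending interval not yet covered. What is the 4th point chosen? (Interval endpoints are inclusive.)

14

Sort by right endpoint; whenever an interval is uncovered, place a point at its right end.
By right end: [0,1]  [2,4]  [3,5]  [4,6]  [6,7]  [4,8]  [6,10]  [9,14]  [12,15]  [15,16]  [16,17]
[0,1] uncovered → point at 1; [2,4] uncovered → point at 4; [6,7] uncovered → point at 7; [9,14] uncovered → point at 14; [15,16] uncovered → point at 16.
Points: 1, 4, 7, 14, 16 (5 total).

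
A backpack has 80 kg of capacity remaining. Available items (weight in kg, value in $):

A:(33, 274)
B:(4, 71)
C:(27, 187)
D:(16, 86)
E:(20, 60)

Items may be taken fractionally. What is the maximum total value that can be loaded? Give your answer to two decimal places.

618.00

Order: B (71/4=17.75) > A (274/33=8.30) > C (187/27=6.93) > D (86/16=5.38) > E (60/20=3.00)
Fill: take B (4 @ 71) → take A (33 @ 274) → take C (27 @ 187) → take D (16 @ 86); 80/80 used.
Total value = 618.00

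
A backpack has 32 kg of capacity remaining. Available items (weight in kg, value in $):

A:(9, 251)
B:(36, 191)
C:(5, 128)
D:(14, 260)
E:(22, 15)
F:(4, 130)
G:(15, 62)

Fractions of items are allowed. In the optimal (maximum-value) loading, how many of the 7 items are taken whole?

Ratios (sorted): F 32.50, A 27.89, C 25.60, D 18.57, B 5.31, G 4.13, E 0.68
take F (4 @ 130); take A (9 @ 251); take C (5 @ 128); take D (14 @ 260). Capacity used 32/32.
4 item(s) taken whole.

4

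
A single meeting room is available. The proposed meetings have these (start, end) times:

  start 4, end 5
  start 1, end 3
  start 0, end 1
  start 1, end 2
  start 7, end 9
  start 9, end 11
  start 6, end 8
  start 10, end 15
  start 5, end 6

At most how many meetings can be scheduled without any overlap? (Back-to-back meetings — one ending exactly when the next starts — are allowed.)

6

Sort by end time and greedily take each interval whose start is ≥ the last chosen end.
By end time: (0,1), (1,2), (1,3), (4,5), (5,6), (6,8), (7,9), (9,11), (10,15).
Pick (0,1); next start ≥ 1 → (1,2); next start ≥ 2 → (4,5); next start ≥ 5 → (5,6); next start ≥ 6 → (6,8); next start ≥ 8 → (9,11).
Selected 6 meetings.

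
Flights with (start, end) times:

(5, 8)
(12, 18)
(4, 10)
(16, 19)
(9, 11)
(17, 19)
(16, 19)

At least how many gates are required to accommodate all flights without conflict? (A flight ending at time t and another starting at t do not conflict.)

Count concurrent intervals with a sweep; the peak is the room count.
starts: [4, 5, 9, 12, 16, 16, 17]
ends:   [8, 10, 11, 18, 19, 19, 19]
s4→1 s5→2 e8→1 s9→2 e10→1 e11→0 s12→1 s16→2 s16→3 s17→4  — peak 4.

4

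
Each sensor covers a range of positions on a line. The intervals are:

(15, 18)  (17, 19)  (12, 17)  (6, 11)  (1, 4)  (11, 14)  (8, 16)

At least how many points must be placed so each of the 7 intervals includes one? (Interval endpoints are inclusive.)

3

By right end: [1,4]  [6,11]  [11,14]  [8,16]  [12,17]  [15,18]  [17,19]
[1,4] uncovered → point at 4; [6,11] uncovered → point at 11; [12,17] uncovered → point at 17.
Points: 4, 11, 17 (3 total).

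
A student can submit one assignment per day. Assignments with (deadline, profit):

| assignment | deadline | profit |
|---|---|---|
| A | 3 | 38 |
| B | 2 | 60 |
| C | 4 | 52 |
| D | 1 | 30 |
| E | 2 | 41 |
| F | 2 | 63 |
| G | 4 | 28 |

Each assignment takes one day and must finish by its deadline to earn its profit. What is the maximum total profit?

Take jobs in profit order; each goes to the latest open slot no later than its deadline.
Profit order: F=63 B=60 C=52 E=41 A=38 D=30 G=28
Assign: F→slot 2, B→slot 1, C→slot 4, E skipped, A→slot 3, D skipped, G skipped.
Slots: [1:B] [2:F] [3:A] [4:C]
Profit = 60 + 63 + 38 + 52 = 213

213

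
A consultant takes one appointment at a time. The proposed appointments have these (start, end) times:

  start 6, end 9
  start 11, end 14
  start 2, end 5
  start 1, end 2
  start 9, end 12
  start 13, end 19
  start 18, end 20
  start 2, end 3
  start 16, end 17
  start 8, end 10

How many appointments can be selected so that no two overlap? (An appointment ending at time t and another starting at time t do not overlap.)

6

By end time: (1,2), (2,3), (2,5), (6,9), (8,10), (9,12), (11,14), (16,17), (13,19), (18,20).
Pick (1,2); next start ≥ 2 → (2,3); next start ≥ 3 → (6,9); next start ≥ 9 → (9,12); next start ≥ 12 → (16,17); next start ≥ 17 → (18,20).
Selected 6 appointments.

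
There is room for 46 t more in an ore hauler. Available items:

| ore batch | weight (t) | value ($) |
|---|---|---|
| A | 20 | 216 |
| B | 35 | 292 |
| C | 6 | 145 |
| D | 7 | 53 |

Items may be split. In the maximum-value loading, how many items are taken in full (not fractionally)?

Ratios (sorted): C 24.17, A 10.80, B 8.34, D 7.57
take C (6 @ 145); take A (20 @ 216); take 20/35 of B → 166.86. Capacity used 46/46.
2 item(s) taken whole; one partial (take 20/35 of B).

2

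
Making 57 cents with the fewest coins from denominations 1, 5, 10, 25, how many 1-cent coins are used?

2

57 = 2×25 + 1×5 + 2×1
Count of 1: 2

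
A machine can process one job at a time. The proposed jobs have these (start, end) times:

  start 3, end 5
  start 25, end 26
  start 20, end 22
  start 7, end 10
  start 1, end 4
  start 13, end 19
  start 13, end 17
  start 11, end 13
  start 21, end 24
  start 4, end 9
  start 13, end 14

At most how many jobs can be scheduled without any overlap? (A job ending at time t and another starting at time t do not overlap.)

Greedy by earliest finish: after sorting by end time, pick each interval compatible with the last pick.
Sorted by end: (1,4)  (3,5)  (4,9)  (7,10)  (11,13)  (13,14)  (13,17)  (13,19)  (20,22)  (21,24)  (25,26)
take (1,4); take (4,9); skip (7,10); take (11,13); take (13,14); skip (13,17); skip (13,19); take (20,22); skip (21,24); take (25,26).
Selected 6 jobs.

6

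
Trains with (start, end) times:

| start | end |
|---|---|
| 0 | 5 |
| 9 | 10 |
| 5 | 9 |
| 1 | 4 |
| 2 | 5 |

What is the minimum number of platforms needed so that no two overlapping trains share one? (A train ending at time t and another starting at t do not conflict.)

3

Events (time:±→running): 0:+→1 1:+→2 2:+→3 … peak 3.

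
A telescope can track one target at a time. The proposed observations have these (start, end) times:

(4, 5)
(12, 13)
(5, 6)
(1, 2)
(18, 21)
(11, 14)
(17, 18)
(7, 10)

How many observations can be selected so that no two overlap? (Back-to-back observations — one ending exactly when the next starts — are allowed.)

Order by finish time; keep every interval that doesn't clash with the previous kept one.
By end time: (1,2), (4,5), (5,6), (7,10), (12,13), (11,14), (17,18), (18,21).
Pick (1,2); next start ≥ 2 → (4,5); next start ≥ 5 → (5,6); next start ≥ 6 → (7,10); next start ≥ 10 → (12,13); next start ≥ 13 → (17,18); next start ≥ 18 → (18,21).
Selected 7 observations.

7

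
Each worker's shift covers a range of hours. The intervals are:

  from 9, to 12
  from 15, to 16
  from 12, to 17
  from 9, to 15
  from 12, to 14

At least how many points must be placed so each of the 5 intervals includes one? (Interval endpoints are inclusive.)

Process intervals by earliest right end; each time one isn't hit yet, stab at its right endpoint.
Sorted: [9,12] [12,14] [9,15] [15,16] [12,17]
{[9,12],[12,14],[9,15]} hit by 12; {[15,16],[12,17]} hit by 16.
Points: 12, 16 (2 total).

2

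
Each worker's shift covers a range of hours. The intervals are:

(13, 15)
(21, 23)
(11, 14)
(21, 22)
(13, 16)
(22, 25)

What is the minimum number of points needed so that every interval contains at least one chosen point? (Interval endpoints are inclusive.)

By right end: [11,14]  [13,15]  [13,16]  [21,22]  [21,23]  [22,25]
[11,14] uncovered → point at 14; [21,22] uncovered → point at 22.
Points: 14, 22 (2 total).

2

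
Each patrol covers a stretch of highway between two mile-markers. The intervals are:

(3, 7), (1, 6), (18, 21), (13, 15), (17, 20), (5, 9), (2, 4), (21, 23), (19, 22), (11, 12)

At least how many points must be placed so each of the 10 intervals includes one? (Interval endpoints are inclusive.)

Process intervals by earliest right end; each time one isn't hit yet, stab at its right endpoint.
By right end: [2,4]  [1,6]  [3,7]  [5,9]  [11,12]  [13,15]  [17,20]  [18,21]  [19,22]  [21,23]
[2,4] uncovered → point at 4; [5,9] uncovered → point at 9; [11,12] uncovered → point at 12; [13,15] uncovered → point at 15; [17,20] uncovered → point at 20; [21,23] uncovered → point at 23.
Points: 4, 9, 12, 15, 20, 23 (6 total).

6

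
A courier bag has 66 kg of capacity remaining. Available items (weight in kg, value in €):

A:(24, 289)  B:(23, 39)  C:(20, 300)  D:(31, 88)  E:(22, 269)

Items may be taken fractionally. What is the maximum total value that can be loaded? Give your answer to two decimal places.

Ratios (sorted): C 15.00, E 12.23, A 12.04, D 2.84, B 1.70
take C (20 @ 300); take E (22 @ 269); take A (24 @ 289). Capacity used 66/66.
Total value = 858.00

858.00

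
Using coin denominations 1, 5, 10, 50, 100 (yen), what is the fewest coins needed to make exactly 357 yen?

Use the largest denomination that fits, subtract, and repeat.
357 − 3×100→57 − 1×50→7 − 1×5→2 − 2×1→0
Total coins = 3 + 1 + 1 + 2 = 7

7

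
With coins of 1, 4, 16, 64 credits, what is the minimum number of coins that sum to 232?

Greedy: take as many of the largest coin as possible, then repeat with the remainder.
232 − 3×64→40 − 2×16→8 − 2×4→0
Total coins = 3 + 2 + 2 = 7

7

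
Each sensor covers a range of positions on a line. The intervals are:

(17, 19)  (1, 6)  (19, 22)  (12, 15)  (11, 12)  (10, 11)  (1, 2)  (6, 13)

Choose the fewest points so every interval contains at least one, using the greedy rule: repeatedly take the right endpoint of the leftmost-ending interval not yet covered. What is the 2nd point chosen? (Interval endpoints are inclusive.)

11

Sorted: [1,2] [1,6] [10,11] [11,12] [6,13] [12,15] [17,19] [19,22]
{[1,2],[1,6]} hit by 2; {[10,11],[11,12],[6,13]} hit by 11; {[12,15]} hit by 15; {[17,19],[19,22]} hit by 19.
Points: 2, 11, 15, 19 (4 total).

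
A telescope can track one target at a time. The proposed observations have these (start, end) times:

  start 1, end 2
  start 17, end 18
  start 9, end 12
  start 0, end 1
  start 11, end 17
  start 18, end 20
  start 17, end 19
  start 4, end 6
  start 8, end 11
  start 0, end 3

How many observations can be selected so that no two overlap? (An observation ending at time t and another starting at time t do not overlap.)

Sort by end time and greedily take each interval whose start is ≥ the last chosen end.
Sorted by end: (0,1)  (1,2)  (0,3)  (4,6)  (8,11)  (9,12)  (11,17)  (17,18)  (17,19)  (18,20)
take (0,1); take (1,2); take (4,6); take (8,11); take (11,17); take (17,18); skip (17,19); take (18,20).
Selected 7 observations.

7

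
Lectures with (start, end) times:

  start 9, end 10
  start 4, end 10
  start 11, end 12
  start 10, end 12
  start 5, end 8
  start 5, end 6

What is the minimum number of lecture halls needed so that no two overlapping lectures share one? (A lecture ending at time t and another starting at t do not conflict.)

Events (time:±→running): 4:+→1 5:+→2 5:+→3 … peak 3.

3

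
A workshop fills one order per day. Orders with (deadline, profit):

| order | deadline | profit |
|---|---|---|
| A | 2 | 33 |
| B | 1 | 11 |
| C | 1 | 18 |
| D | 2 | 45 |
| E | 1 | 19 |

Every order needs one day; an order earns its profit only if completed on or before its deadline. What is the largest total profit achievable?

Take jobs in profit order; each goes to the latest open slot no later than its deadline.
By profit: D(d2,45), A(d2,33), E(d1,19), C(d1,18), B(d1,11)
D→slot 2; A→slot 1; E skipped; C skipped; B skipped.
Profit = 33 + 45 = 78

78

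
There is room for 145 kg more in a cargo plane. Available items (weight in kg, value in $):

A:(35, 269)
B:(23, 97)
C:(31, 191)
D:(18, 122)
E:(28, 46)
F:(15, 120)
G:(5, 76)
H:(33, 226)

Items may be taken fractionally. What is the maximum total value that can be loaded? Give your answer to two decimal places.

Sort by value per unit weight and fill in that order.
Order: G (76/5=15.20) > F (120/15=8.00) > A (269/35=7.69) > H (226/33=6.85) > D (122/18=6.78) > C (191/31=6.16) > B (97/23=4.22) > E (46/28=1.64)
Fill: take G (5 @ 76) → take F (15 @ 120) → take A (35 @ 269) → take H (33 @ 226) → take D (18 @ 122) → take C (31 @ 191) → take 8/23 of B → 33.74; 145/145 used.
Total value = 1037.74

1037.74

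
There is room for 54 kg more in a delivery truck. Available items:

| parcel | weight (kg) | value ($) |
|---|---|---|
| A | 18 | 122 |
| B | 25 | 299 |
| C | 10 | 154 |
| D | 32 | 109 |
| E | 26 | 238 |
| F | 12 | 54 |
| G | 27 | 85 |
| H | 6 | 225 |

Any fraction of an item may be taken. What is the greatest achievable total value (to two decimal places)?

Sort by value per unit weight and fill in that order.
Ratios (sorted): H 37.50, C 15.40, B 11.96, E 9.15, A 6.78, F 4.50, D 3.41, G 3.15
take H (6 @ 225); take C (10 @ 154); take B (25 @ 299); take 13/26 of E → 119.00. Capacity used 54/54.
Total value = 797.00

797.00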